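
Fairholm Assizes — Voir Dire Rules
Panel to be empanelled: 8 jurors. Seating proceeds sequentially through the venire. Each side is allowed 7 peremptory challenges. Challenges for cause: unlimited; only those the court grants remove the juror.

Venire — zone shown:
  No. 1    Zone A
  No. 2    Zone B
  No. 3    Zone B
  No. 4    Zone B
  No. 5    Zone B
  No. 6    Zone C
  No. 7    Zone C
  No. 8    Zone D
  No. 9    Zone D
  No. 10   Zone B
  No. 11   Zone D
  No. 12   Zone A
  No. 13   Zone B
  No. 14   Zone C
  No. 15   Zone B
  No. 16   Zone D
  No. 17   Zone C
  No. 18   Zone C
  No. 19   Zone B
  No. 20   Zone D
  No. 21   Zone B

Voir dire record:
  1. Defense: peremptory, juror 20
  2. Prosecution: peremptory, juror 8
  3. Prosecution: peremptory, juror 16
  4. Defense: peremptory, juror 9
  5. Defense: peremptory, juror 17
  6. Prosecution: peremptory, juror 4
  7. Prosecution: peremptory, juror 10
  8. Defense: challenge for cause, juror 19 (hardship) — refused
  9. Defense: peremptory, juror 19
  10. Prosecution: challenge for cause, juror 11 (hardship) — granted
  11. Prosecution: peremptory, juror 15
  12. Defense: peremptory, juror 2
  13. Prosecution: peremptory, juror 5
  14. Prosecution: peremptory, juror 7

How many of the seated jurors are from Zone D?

Removed: #2, #4, #5, #7, #8, #9, #10, #11, #15, #16, #17, #19, #20.
Seated jurors 1–8: #1, #3, #6, #12, #13, #14, #18, #21.
None of those are in Zone D → 0.

0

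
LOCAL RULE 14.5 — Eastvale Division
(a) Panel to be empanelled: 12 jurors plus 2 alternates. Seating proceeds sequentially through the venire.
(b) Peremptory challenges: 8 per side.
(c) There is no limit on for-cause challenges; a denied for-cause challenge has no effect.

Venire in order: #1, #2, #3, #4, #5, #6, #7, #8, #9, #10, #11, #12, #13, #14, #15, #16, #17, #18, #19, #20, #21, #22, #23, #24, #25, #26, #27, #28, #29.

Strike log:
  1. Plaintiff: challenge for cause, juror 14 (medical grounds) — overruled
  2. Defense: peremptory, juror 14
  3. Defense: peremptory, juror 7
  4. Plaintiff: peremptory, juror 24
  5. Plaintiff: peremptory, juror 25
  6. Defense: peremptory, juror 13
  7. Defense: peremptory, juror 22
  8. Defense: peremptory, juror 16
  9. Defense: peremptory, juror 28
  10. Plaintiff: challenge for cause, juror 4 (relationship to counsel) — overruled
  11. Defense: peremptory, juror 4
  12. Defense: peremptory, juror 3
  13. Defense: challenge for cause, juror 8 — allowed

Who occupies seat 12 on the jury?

19

Removed: #3, #4, #7, #8, #13, #14, #16, #22, #24, #25, #28.
Seating in order: seats 1–12 → #1, #2, #5, #6, #9, #10, #11, #12, #15, #17, #18, #19; alternates → #20, #21.
So seat 12 is #19.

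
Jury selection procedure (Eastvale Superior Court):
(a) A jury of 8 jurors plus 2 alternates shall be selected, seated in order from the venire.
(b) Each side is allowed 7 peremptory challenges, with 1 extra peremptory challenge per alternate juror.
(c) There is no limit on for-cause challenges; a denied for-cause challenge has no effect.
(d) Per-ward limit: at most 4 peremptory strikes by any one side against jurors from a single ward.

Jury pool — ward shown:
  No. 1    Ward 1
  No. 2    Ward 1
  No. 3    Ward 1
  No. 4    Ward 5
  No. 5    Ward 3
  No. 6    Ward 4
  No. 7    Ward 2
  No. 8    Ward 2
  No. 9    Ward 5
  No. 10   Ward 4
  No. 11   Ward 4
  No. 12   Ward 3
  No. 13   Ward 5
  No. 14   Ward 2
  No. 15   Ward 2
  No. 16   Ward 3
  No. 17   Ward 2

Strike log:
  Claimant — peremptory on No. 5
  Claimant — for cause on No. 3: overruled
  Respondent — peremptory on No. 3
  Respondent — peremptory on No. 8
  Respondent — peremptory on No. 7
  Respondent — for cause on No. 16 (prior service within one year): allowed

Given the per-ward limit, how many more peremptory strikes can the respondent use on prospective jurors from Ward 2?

Respondent peremptories so far: #3, #8, #7 — 3 of 9 used, 6 left overall.
Against Ward 2: #8, #7 — 2 used; per-ward cap 4 leaves 2.
Binding limit: min(6, 2) = 2.

2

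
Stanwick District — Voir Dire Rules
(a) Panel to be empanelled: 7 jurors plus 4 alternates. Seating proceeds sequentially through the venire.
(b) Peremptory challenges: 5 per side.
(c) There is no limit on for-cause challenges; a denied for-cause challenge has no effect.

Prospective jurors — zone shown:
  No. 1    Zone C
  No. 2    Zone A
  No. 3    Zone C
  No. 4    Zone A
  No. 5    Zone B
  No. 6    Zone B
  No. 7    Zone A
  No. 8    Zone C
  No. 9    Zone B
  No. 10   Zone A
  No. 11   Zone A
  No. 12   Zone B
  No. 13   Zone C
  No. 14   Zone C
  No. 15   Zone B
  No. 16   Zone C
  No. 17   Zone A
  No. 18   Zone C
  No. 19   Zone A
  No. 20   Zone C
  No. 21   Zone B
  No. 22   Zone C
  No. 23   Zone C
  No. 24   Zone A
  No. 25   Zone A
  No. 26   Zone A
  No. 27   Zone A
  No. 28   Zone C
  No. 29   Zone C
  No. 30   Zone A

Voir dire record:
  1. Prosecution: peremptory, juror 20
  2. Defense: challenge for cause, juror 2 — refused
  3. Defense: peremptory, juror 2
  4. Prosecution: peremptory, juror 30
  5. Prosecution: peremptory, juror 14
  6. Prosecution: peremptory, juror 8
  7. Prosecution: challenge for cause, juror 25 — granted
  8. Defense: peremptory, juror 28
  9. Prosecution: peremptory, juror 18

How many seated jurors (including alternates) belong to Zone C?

Removed: #2, #8, #14, #18, #20, #25, #28, #30.
Seated (11 incl. alternates): #1, #3, #4, #5, #6, #7, #9, #10, #11, #12, #13.
Of those, in Zone C: #1, #3, #13 → 3.

3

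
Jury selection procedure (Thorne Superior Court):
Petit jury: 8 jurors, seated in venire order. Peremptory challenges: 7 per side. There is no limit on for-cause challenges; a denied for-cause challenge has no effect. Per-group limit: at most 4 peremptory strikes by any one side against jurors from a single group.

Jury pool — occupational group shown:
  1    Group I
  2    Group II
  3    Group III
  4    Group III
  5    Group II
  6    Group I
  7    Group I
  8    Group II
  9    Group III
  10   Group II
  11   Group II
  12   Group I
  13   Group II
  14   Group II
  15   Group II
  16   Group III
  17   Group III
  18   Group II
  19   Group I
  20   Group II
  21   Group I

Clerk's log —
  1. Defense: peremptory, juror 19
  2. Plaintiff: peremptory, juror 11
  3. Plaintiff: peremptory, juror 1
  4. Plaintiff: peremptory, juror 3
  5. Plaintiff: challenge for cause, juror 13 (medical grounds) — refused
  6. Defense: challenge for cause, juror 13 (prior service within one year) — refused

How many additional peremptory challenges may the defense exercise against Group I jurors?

Defense peremptories so far: #19 — 1 of 7 used, 6 left overall.
Against Group I: #19 — 1 used; per-group cap 4 leaves 3.
Binding limit: min(6, 3) = 3.

3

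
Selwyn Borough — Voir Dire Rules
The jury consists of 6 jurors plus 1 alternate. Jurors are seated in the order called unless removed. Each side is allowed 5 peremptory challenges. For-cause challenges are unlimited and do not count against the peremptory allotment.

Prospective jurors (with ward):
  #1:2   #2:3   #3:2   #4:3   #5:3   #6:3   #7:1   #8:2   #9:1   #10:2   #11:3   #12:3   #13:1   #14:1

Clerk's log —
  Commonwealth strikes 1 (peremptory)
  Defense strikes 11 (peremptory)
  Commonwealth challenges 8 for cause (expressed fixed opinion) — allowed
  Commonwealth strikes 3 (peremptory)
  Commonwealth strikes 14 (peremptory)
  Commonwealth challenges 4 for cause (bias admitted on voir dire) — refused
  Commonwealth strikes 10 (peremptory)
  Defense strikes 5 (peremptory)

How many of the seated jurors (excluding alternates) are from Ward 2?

0

Removed: #1, #3, #5, #8, #10, #11, #14.
Seated jurors 1–6: #2, #4, #6, #7, #9, #12 (alternates #13 not counted).
None of those are in Ward 2 → 0.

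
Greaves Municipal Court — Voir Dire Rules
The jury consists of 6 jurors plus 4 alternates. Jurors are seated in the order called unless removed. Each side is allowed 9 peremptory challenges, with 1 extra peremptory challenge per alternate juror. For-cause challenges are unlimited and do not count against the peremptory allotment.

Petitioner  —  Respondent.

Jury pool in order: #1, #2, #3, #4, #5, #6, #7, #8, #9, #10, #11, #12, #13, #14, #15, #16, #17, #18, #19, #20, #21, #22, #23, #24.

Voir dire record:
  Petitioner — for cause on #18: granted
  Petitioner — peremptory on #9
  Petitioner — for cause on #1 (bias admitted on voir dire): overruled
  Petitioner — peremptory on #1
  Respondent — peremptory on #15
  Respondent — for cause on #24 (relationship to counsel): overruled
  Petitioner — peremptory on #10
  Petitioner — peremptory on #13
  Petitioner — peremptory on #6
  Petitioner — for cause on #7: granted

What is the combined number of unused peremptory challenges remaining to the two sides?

Petitioner allotment: 9 base + 1 × 4 alternates = 13. Respondent allotment: 9 base + 1 × 4 alternates = 13.
Petitioner peremptories used: #9, #1, #10, #13, #6 — 5 (for-cause on #18, #1, #7 don't count).
Respondent peremptories used: #15 — 1 (the for-cause on #24 doesn't count).
Remaining: (13 − 5) + (13 − 1) = 20.

20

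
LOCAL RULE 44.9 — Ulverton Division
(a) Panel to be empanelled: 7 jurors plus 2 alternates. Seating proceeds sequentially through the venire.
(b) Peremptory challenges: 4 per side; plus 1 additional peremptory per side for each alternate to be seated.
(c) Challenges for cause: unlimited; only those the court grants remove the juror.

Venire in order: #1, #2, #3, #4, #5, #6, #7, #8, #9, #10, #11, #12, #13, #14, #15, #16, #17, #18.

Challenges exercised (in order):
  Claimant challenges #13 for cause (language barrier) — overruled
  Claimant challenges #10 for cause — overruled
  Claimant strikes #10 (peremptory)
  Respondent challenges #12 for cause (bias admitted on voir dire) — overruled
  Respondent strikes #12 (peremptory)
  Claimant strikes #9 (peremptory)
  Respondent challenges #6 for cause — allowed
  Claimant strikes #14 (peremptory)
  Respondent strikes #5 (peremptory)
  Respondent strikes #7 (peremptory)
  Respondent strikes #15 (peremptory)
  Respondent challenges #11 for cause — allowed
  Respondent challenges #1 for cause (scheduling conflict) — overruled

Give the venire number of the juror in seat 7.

Removed: #5, #6, #7, #9, #10, #11, #12, #14, #15. (#1, #13 stay — for-cause denied.)
Seating in order: seats 1–7 → #1, #2, #3, #4, #8, #13, #16; alternates → #17, #18.
So seat 7 is #16.

16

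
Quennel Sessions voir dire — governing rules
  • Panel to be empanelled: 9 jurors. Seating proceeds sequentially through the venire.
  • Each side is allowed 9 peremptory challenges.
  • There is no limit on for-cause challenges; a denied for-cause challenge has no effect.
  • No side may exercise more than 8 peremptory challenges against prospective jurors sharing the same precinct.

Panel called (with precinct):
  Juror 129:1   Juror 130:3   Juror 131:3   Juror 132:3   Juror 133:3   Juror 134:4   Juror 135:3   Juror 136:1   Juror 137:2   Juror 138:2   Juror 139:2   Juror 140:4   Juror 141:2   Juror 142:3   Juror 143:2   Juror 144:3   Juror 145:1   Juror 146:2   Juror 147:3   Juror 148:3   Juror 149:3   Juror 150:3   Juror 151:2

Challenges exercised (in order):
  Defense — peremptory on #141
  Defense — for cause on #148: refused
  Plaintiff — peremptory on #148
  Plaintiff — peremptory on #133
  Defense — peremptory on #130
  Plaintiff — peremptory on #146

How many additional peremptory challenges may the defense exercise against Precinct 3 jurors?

7

Defense peremptories so far: #141, #130 — 2 of 9 used, 7 left overall.
Against Precinct 3: #130 — 1 used; per-precinct cap 8 leaves 7.
Binding limit: min(7, 7) = 7.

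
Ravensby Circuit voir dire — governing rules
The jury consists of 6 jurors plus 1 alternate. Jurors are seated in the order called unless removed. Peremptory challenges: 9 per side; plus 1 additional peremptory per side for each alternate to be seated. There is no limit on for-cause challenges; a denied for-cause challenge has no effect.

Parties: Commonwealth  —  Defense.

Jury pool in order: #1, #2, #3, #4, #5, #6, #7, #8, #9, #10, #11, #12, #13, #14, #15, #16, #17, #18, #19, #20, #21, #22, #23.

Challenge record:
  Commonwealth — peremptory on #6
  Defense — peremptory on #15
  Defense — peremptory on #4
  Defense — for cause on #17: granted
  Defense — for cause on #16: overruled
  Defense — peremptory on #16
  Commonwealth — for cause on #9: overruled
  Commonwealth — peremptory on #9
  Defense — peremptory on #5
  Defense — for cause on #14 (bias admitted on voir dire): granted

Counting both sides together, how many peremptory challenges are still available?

14

Commonwealth allotment: 9 base + 1 × 1 alternate = 10. Defense allotment: 9 base + 1 × 1 alternate = 10.
Commonwealth peremptories used: #6, #9 — 2 (the for-cause on #9 doesn't count).
Defense peremptories used: #15, #4, #16, #5 — 4 (for-cause on #17, #16, #14 don't count).
Remaining: (10 − 2) + (10 − 4) = 14.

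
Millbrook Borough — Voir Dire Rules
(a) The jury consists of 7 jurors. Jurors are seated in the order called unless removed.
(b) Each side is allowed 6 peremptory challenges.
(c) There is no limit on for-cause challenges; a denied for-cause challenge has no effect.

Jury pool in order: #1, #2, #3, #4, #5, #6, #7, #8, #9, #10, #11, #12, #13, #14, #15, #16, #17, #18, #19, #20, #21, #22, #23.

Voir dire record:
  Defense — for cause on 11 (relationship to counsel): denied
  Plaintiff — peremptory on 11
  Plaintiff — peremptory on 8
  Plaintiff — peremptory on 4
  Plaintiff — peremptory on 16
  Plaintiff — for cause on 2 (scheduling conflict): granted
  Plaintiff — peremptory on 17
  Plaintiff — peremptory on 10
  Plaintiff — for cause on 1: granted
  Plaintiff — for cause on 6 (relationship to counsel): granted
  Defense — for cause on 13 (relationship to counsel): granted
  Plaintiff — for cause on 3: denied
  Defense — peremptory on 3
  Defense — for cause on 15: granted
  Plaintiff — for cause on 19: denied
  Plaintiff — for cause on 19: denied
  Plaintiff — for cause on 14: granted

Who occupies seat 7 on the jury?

Removed: #1, #2, #3, #4, #6, #8, #10, #11, #13, #14, #15, #16, #17. (#19 stays — for-cause denied.)
Seating in order: seats 1–7 → #5, #7, #9, #12, #18, #19, #20.
So seat 7 is #20.

20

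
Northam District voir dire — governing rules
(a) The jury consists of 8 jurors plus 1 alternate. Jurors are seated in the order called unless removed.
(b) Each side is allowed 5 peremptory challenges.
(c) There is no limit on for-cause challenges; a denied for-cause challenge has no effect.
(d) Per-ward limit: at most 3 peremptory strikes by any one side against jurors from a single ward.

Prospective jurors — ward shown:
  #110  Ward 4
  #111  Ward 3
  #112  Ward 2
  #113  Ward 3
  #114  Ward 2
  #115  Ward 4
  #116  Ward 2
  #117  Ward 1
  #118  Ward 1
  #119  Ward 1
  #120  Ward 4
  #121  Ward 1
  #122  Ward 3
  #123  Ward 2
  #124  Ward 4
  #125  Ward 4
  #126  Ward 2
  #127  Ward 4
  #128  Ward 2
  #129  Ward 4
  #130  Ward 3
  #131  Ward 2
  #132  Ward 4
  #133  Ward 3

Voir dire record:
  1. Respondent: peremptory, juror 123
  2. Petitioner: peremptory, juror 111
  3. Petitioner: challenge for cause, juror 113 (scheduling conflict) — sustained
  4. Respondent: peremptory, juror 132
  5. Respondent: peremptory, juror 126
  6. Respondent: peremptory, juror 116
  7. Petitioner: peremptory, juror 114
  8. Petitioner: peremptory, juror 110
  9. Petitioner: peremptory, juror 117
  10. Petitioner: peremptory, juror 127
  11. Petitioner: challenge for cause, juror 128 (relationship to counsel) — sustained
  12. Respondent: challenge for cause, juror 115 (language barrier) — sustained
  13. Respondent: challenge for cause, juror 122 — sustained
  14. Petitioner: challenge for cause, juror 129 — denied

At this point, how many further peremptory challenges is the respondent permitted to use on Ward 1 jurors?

1

Respondent peremptories so far: #123, #132, #126, #116 — 4 of 5 used, 1 left overall.
Against Ward 1: none yet — per-ward cap 3 leaves 3.
Binding limit: min(1, 3) = 1.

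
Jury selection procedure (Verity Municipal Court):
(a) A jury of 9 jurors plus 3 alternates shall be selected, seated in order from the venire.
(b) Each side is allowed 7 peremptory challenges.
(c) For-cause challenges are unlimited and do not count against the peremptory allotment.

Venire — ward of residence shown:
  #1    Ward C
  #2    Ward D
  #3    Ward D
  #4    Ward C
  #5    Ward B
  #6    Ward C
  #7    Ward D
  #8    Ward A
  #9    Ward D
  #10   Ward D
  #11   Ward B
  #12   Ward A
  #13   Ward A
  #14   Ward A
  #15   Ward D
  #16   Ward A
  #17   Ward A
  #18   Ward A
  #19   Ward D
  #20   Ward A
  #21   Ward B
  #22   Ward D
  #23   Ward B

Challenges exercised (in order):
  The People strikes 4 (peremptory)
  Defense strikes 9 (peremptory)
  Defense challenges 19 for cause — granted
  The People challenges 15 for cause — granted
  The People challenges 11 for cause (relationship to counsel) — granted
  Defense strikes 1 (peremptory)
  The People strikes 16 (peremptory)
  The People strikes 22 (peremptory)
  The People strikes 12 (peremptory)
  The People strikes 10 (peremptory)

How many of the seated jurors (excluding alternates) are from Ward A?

4

Removed: #1, #4, #9, #10, #11, #12, #15, #16, #19, #22.
Seated jurors 1–9: #2, #3, #5, #6, #7, #8, #13, #14, #17 (alternates #18, #20, #21 not counted).
Of those, in Ward A: #8, #13, #14, #17 → 4.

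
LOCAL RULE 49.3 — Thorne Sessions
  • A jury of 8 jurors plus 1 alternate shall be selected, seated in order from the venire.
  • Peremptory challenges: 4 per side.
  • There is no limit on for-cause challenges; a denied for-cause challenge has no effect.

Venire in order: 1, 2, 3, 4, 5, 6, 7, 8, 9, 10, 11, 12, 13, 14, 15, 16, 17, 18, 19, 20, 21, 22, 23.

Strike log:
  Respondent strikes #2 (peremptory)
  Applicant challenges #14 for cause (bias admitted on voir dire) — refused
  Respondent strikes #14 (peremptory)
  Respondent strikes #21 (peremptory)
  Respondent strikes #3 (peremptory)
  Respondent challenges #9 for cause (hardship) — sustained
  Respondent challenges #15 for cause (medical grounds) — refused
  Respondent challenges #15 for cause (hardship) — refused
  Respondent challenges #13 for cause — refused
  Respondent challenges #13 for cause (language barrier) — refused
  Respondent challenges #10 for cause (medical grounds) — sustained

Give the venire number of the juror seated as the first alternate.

13

Removed: #2, #3, #9, #10, #14, #21. (#13, #15 stay — for-cause denied.)
Seating in order: seats 1–8 → #1, #4, #5, #6, #7, #8, #11, #12; alternates → #13.
So alternate 1 is #13.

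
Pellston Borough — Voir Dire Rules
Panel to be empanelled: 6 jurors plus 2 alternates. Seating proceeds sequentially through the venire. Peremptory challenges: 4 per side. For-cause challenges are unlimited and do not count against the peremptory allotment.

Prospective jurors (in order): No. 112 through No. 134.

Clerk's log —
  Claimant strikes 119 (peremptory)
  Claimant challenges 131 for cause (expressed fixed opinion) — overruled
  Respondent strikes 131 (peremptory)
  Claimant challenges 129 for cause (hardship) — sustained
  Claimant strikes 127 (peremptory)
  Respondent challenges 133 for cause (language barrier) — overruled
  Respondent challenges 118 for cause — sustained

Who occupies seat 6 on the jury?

Removed: #118, #119, #127, #129, #131. (#133 stays — for-cause denied.)
Seating in order: seats 1–6 → #112, #113, #114, #115, #116, #117; alternates → #120, #121.
So seat 6 is #117.

117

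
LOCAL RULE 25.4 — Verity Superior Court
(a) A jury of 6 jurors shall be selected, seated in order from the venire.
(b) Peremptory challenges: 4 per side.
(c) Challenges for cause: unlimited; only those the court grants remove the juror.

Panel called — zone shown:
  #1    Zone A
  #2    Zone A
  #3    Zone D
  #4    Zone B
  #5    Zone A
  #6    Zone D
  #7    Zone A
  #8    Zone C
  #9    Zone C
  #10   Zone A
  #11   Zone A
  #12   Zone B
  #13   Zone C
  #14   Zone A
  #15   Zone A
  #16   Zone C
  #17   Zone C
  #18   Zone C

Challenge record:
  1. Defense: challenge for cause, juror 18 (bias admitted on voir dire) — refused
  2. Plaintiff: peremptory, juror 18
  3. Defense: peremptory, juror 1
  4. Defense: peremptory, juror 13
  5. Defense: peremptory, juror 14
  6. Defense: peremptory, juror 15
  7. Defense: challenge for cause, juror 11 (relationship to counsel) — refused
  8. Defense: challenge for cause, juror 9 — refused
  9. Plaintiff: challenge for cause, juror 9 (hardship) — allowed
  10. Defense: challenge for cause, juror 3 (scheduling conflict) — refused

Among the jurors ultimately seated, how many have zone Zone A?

3

Removed: #1, #9, #13, #14, #15, #18.
Seated jurors 1–6: #2, #3, #4, #5, #6, #7.
Of those, in Zone A: #2, #5, #7 → 3.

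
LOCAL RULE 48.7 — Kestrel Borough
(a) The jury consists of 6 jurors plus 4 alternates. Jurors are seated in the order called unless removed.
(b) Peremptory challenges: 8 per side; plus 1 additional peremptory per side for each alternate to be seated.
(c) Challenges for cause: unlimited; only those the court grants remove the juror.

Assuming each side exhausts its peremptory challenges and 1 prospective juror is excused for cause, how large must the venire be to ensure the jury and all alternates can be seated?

Seats to fill: 6 + 4 alternates = 10.
Peremptories: 8 + 1×4 = 12 per side × 2 sides = 24.
For-cause removals: 1.
Minimum venire: 10 + 24 + 1 = 35.

35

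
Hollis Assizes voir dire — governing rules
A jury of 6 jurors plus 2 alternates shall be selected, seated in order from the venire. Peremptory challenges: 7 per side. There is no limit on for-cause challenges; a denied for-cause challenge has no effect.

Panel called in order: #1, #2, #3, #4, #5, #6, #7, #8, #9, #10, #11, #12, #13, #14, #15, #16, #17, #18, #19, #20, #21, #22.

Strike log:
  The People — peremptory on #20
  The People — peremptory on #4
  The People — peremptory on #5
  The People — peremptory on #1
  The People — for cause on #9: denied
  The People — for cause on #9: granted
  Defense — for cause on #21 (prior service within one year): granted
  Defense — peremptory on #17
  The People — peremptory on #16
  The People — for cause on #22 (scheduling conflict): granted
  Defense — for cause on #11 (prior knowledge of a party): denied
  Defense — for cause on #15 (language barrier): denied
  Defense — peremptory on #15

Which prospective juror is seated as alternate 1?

Removed: #1, #4, #5, #9, #15, #16, #17, #20, #21, #22. (#11 stays — for-cause denied.)
Filling seats in venire order through position 7: #2, #3, #6, #7, #8, #10, #11.
So alternate 1 is #11.

11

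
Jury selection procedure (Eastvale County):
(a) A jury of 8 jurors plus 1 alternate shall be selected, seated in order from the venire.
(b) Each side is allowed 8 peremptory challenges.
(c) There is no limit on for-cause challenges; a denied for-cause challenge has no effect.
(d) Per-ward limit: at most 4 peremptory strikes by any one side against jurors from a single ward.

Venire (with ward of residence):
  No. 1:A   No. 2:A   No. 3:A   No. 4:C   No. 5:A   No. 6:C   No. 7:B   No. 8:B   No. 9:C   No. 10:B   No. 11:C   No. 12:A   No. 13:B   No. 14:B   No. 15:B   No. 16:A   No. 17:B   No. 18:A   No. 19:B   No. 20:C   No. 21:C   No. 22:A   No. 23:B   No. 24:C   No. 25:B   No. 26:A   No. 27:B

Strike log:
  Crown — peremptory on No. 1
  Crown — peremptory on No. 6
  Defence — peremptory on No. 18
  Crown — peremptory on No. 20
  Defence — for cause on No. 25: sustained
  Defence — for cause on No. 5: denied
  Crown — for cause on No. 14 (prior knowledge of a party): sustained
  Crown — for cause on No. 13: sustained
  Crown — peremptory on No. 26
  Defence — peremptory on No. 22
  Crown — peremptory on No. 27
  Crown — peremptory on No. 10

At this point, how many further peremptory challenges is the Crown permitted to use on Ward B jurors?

Crown peremptories so far: #1, #6, #20, #26, #27, #10 — 6 of 8 used, 2 left overall.
Against Ward B: #27, #10 — 2 used; per-ward cap 4 leaves 2.
Binding limit: min(2, 2) = 2.

2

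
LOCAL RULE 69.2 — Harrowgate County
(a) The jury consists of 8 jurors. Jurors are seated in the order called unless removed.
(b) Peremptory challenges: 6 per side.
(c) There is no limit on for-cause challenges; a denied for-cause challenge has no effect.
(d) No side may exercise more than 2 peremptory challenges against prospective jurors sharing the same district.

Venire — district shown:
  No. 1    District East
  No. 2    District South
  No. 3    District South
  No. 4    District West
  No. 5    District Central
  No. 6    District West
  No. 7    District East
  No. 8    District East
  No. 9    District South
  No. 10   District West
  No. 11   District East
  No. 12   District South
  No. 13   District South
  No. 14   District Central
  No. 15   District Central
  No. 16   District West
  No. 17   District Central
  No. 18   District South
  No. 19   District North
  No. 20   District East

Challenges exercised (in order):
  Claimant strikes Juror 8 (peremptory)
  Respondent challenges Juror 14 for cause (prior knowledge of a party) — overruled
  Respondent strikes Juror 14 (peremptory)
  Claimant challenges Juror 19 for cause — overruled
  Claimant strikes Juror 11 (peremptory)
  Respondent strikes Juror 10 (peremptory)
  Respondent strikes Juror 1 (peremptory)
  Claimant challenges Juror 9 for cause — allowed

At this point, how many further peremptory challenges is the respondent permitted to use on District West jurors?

1

Respondent peremptories so far: #14, #10, #1 — 3 of 6 used, 3 left overall.
Against District West: #10 — 1 used; per-district cap 2 leaves 1.
Binding limit: min(3, 1) = 1.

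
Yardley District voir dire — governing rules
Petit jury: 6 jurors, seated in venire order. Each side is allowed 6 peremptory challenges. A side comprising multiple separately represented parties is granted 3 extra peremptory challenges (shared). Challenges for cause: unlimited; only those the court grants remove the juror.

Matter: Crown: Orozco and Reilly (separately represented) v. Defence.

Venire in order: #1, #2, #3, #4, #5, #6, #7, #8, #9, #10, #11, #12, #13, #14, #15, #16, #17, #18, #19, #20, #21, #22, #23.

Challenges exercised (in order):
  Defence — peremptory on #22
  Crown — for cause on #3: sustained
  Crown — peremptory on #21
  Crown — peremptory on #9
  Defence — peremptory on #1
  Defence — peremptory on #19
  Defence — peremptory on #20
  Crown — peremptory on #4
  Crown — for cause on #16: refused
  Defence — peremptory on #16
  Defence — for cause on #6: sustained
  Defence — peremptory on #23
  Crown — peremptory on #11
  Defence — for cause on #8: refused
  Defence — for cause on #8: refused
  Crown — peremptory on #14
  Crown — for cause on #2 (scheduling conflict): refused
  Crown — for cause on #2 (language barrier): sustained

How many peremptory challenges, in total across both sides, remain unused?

Crown allotment: 6 base + 3 multi-party = 9. Defence allotment: 6.
Crown peremptories used: #21, #9, #4, #11, #14 — 5 (for-cause on #3, #16, #2, #2 don't count).
Defence peremptories used: #22, #1, #19, #20, #16, #23 — 6 (for-cause on #6, #8, #8 don't count).
Remaining: (9 − 5) + (6 − 6) = 4.

4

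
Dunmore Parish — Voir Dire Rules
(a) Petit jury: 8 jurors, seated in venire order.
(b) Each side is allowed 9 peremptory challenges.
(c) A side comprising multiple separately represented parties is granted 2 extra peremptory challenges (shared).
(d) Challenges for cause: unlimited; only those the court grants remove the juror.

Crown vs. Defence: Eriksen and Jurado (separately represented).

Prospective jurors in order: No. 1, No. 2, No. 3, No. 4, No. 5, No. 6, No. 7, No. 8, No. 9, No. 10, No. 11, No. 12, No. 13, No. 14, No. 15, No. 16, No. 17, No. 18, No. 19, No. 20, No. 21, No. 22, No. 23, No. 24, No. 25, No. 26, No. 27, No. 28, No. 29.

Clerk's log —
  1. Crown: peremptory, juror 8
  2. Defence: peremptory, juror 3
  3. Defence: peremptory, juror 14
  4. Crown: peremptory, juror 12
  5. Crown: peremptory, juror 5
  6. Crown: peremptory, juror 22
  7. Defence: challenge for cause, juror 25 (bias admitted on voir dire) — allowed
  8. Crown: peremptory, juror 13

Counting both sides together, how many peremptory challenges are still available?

13

Crown allotment: 9. Defence allotment: 9 base + 2 multi-party = 11.
Crown peremptories used: #8, #12, #5, #22, #13 — 5.
Defence peremptories used: #3, #14 — 2 (the for-cause on #25 doesn't count).
Remaining: (9 − 5) + (11 − 2) = 13.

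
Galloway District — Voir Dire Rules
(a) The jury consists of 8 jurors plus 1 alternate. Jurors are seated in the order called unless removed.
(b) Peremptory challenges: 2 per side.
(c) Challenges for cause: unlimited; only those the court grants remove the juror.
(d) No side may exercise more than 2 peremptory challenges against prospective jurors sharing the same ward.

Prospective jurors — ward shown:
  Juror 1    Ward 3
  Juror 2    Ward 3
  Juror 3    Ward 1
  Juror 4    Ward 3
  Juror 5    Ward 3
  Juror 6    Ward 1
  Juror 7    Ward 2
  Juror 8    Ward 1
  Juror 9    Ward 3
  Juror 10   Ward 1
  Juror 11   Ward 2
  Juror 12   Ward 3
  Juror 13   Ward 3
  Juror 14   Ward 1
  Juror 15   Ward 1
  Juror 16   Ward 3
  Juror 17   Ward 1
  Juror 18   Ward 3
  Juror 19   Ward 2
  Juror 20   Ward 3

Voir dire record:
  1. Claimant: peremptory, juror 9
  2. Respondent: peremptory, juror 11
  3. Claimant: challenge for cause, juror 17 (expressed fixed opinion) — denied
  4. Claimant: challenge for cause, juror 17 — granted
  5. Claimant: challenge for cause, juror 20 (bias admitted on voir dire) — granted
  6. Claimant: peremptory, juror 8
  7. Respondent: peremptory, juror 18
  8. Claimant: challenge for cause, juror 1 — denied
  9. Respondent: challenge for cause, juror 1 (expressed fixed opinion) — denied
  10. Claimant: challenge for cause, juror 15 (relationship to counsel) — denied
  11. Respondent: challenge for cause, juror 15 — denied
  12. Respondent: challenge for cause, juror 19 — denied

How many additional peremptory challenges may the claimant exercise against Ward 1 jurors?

Claimant peremptories so far: #9, #8 — 2 of 2 used, 0 left overall.
Against Ward 1: #8 — 1 used; per-ward cap 2 leaves 1.
Binding limit: min(0, 1) = 0.

0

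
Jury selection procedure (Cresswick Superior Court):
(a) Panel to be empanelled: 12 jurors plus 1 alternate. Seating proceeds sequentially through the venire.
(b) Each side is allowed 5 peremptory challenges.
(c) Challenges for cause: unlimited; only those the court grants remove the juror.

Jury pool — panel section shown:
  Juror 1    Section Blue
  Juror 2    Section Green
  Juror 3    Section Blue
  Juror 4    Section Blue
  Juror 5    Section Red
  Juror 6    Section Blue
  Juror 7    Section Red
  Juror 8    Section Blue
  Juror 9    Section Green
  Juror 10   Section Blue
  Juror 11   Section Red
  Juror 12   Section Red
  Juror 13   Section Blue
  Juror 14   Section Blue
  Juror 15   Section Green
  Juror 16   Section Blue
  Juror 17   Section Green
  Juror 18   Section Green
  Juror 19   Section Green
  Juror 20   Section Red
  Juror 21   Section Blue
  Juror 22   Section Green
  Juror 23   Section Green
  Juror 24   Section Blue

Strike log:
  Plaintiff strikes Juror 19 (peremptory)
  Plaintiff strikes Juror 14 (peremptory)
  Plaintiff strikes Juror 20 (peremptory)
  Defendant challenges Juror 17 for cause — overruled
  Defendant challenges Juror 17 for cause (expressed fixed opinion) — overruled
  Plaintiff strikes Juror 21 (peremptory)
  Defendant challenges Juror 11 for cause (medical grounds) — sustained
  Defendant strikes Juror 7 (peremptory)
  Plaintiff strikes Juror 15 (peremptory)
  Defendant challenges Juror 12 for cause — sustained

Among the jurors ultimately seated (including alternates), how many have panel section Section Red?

1

Removed: #7, #11, #12, #14, #15, #19, #20, #21.
Seated (13 incl. alternates): #1, #2, #3, #4, #5, #6, #8, #9, #10, #13, #16, #17, #18.
Of those, in Section Red: #5 → 1.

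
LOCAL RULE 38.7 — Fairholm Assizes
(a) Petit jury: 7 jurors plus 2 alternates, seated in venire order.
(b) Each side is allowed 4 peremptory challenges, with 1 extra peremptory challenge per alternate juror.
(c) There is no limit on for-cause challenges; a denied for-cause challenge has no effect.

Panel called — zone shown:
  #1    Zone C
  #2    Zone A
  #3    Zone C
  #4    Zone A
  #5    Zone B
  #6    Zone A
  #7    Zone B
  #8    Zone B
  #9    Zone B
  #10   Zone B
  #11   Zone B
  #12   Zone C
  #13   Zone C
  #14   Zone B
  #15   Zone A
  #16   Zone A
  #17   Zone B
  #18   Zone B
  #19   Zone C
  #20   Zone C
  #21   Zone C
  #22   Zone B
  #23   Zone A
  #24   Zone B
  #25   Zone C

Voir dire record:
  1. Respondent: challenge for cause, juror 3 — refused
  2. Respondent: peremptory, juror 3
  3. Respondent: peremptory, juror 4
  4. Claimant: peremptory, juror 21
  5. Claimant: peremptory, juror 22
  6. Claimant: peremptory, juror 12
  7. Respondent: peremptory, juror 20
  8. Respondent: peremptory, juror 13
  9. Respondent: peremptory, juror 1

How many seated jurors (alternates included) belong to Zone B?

7

Removed: #1, #3, #4, #12, #13, #20, #21, #22.
Seated (9 incl. alternates): #2, #5, #6, #7, #8, #9, #10, #11, #14.
Of those, in Zone B: #5, #7, #8, #9, #10, #11, #14 → 7.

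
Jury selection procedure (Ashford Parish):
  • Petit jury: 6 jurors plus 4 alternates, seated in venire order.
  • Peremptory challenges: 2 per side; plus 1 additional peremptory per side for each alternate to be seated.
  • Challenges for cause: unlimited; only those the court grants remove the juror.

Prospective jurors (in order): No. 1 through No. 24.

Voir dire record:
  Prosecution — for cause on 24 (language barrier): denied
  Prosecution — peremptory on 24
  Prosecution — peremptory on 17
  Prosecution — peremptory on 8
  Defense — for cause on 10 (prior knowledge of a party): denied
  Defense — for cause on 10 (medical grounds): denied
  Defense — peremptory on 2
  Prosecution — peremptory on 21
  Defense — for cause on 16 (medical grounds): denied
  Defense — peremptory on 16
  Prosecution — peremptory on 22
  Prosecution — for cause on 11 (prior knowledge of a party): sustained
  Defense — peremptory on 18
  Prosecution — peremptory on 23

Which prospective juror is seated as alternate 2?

Removed: #2, #8, #11, #16, #17, #18, #21, #22, #23, #24. (#10 stays — for-cause denied.)
Seating in order: seats 1–6 → #1, #3, #4, #5, #6, #7; alternates → #9, #10, #12, #13.
So alternate 2 is #10.

10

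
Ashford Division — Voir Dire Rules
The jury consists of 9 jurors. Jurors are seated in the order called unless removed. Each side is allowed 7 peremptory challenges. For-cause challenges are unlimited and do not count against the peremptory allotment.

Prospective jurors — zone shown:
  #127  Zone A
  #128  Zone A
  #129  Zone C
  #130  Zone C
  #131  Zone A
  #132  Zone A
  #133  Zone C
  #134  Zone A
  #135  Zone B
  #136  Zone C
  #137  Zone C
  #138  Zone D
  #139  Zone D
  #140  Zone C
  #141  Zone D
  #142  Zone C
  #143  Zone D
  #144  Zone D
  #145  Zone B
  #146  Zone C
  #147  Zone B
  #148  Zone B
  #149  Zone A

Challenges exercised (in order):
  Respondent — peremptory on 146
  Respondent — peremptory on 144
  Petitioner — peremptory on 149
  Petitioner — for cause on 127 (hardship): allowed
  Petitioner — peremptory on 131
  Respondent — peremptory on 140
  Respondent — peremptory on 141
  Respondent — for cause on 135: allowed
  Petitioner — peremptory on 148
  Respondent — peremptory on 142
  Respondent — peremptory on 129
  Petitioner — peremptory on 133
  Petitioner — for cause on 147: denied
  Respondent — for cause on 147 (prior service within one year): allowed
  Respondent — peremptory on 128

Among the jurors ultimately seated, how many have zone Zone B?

1

Removed: #127, #128, #129, #131, #133, #135, #140, #141, #142, #144, #146, #147, #148, #149.
Seated jurors 1–9: #130, #132, #134, #136, #137, #138, #139, #143, #145.
Of those, in Zone B: #145 → 1.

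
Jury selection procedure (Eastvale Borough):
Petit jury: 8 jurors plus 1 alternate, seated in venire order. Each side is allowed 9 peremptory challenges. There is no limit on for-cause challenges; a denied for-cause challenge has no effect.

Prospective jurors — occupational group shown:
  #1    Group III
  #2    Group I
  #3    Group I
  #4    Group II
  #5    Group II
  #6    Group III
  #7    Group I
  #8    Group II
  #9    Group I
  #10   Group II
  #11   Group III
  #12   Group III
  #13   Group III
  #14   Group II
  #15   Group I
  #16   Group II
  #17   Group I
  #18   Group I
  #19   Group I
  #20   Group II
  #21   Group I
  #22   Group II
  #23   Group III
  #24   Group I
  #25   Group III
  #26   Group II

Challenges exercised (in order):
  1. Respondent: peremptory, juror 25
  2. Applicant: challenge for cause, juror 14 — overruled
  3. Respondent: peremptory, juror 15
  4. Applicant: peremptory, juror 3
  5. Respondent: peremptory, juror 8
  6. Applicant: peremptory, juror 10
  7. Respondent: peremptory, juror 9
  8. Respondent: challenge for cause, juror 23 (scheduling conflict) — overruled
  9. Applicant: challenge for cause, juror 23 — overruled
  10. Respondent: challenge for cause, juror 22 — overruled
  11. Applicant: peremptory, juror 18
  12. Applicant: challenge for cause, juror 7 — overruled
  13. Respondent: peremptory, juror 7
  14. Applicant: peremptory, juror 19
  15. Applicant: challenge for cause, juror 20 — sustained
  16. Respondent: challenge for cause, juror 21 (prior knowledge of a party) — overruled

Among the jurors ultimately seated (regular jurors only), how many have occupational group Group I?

Removed: #3, #7, #8, #9, #10, #15, #18, #19, #20, #25.
Seated jurors 1–8: #1, #2, #4, #5, #6, #11, #12, #13 (alternates #14 not counted).
Of those, in Group I: #2 → 1.

1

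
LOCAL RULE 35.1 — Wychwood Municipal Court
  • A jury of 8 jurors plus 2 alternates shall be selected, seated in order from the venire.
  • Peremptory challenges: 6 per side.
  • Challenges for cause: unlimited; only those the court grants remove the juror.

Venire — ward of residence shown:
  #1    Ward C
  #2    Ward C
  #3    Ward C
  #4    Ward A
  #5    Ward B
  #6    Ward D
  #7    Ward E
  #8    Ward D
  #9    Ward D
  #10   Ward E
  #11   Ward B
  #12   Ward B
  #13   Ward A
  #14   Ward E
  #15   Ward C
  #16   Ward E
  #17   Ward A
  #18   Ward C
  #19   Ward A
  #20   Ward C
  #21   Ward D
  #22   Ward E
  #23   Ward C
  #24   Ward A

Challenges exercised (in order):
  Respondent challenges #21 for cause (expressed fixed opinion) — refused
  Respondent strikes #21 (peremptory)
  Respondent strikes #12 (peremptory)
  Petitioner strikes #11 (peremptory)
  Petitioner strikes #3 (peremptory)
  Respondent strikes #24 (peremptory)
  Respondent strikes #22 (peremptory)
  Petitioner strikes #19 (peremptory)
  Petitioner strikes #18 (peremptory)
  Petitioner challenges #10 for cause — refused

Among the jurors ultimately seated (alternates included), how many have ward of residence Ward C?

Removed: #3, #11, #12, #18, #19, #21, #22, #24.
Seated (10 incl. alternates): #1, #2, #4, #5, #6, #7, #8, #9, #10, #13.
Of those, in Ward C: #1, #2 → 2.

2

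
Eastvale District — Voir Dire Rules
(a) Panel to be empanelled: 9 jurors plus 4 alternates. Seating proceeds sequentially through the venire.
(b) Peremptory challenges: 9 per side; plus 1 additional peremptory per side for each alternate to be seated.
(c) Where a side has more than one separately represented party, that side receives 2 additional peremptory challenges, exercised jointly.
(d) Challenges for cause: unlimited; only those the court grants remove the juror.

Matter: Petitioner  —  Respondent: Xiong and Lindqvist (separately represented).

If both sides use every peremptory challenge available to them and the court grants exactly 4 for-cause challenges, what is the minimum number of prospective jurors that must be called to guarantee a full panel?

45

Seats to fill: 9 + 4 alternates = 13.
Peremptories — Petitioner: 9 + 1×4 = 13; Respondent: 9 + 1×4 + 2 = 15; total 28.
For-cause removals: 4.
Minimum venire: 13 + 28 + 4 = 45.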